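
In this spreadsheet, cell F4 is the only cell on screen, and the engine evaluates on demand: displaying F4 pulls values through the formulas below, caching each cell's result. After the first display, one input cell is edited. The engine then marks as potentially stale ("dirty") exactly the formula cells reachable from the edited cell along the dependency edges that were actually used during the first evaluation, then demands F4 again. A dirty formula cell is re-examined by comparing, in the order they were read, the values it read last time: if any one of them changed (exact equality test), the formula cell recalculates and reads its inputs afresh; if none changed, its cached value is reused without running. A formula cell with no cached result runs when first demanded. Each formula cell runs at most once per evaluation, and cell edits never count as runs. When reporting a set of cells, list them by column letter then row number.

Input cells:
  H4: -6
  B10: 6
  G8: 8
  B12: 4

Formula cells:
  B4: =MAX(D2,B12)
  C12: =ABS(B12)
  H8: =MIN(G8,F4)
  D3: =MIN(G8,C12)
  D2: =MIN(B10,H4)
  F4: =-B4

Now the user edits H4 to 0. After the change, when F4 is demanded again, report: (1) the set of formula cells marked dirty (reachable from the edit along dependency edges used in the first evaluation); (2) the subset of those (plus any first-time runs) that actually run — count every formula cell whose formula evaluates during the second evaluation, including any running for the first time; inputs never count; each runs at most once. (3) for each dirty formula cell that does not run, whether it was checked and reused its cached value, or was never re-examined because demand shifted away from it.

Dirty set: B4, D2, F4.
Run set: B4, D2 (2 run).
Re-examined without running (cache reused): F4.
The important point: B4 recomputes to an identical value, and the output ends up unchanged.

Initial pass — values computed on the first demand:
  D2 = MIN(6, -6) = -6
  B4 = MAX(-6, 4) = 4
  F4 = -(4) = -4

Second demand — change propagation:
  D2: re-runs because H4 -6->0; new result 0.
  B4: re-runs because D2 -6->0; new result 4 (unchanged).
  F4: re-examined; everything it read last time is the same (B4 unchanged) — cache -4 kept, no run.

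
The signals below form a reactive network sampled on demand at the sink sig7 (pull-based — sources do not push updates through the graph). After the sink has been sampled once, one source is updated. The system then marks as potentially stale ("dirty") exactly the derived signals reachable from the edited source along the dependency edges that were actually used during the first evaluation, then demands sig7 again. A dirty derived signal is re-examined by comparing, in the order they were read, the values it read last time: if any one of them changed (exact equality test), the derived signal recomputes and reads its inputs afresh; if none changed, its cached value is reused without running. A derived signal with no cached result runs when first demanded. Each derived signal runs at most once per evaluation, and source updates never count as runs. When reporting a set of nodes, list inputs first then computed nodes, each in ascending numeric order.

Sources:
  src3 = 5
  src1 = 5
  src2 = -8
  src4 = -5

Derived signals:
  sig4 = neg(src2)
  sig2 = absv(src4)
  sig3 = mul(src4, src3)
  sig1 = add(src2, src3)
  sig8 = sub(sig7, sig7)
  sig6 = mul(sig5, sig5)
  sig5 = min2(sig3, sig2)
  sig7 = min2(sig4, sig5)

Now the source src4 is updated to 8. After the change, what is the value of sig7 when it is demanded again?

sig7 now evaluates to 8.

Initial pass — values computed on the first demand:
  sig2 = absv(-5) = 5
  sig3 = mul(-5, 5) = -25
  sig4 = neg(-8) = 8
  sig5 = min2(-25, 5) = -25
  sig7 = min2(8, -25) = -25

Second demand — change propagation:
  sig2: re-runs because src4 -5->8; new result 8.
  sig3: re-runs because src4 -5->8; new result 40.
  sig5: re-runs because sig3 -25->40; sig2 5->8; new result 8.
  sig7: re-runs because sig5 -25->8; new result 8.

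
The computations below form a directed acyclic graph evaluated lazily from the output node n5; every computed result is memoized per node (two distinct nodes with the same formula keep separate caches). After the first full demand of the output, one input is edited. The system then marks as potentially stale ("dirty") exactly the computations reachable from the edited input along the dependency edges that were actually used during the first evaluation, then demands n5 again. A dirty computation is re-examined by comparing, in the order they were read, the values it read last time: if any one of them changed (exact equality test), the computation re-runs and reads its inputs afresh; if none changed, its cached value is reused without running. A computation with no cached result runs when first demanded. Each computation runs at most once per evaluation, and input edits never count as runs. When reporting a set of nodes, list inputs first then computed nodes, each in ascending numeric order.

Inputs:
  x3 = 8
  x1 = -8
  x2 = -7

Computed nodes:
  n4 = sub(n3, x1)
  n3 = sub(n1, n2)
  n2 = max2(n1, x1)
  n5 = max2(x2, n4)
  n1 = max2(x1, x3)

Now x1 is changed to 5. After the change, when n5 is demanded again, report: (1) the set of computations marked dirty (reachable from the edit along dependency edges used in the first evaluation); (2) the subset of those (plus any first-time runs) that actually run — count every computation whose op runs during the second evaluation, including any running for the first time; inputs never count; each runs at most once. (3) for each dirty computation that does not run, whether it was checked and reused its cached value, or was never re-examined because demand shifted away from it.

The edit dirties: n1, n2, n3, n4, n5.
4 computations run: n1, n2, n4, n5.
Cache hits after checking: n3.
Note where the cutoff bites: n3 is checked, finds nothing changed, and keeps its cache.

First demand of the output computes:
  n1 = max2(-8, 8) = 8
  n2 = max2(8, -8) = 8
  n3 = sub(8, 8) = 0
  n4 = sub(0, -8) = 8
  n5 = max2(-7, 8) = 8

After the edit, cleaning proceeds:
  n1: a read changed (x1 -8->5) — executes, giving 8 — identical to its old value.
  n2: a read changed (x1 -8->5) — executes, giving 8 — identical to its old value.
  n3: dirty, but its reads are unchanged (n1 unchanged, n2 unchanged); cached 0 stands.
  n4: a read changed (x1 -8->5) — executes, giving -5.
  n5: a read changed (n4 8->-5) — executes, giving -5.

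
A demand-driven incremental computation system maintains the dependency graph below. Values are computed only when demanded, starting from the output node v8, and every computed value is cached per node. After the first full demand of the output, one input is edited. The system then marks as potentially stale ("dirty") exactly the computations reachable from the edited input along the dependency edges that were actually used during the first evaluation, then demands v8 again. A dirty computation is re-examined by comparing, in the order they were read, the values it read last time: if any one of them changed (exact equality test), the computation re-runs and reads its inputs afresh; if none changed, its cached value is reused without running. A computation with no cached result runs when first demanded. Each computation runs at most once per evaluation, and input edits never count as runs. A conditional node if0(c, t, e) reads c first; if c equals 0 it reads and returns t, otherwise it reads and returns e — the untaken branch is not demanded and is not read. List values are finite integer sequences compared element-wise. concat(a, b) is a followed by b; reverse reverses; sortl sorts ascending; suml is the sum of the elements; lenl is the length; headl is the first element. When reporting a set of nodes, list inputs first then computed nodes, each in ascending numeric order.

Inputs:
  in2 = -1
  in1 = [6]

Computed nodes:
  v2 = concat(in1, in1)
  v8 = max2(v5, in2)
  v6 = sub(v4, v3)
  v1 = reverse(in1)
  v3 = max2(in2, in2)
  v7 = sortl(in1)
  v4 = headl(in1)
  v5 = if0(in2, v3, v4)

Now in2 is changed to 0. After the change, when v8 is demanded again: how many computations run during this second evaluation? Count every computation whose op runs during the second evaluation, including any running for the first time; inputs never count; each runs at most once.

First evaluation (everything demanded from the output):
  v4 = headl([6]) = 6
  v5 = if0(in2=-1 -> else branch v4) = 6
  v8 = max2(6, -1) = 6

Propagation after the edit:
  v3: demanded for the first time — runs, produces 0.
  v5: runs — in2 -1->0; result 0.
  v8: runs — v5 6->0; in2 -1->0; result 0.

Key observation: a condition flipped, so demand reaches new nodes — v3 runs for the first time.

Computations that run: v3, v5, v8 — 3 in total.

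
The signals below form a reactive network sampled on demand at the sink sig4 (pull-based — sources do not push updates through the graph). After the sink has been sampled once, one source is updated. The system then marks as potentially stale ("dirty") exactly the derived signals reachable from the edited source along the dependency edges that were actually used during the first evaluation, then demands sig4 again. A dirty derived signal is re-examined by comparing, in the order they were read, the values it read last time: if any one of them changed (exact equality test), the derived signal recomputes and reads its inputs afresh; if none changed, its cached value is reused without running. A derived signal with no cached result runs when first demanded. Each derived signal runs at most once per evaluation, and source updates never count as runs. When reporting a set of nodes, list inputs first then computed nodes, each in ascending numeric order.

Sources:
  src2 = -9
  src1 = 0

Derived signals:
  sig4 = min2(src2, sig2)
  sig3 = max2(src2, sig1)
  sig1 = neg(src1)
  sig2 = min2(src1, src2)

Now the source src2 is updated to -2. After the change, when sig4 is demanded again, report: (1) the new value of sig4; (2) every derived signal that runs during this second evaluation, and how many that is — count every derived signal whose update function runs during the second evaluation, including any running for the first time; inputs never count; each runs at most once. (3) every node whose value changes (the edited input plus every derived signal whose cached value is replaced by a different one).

sig4 now evaluates to -2.
Run set: sig2, sig4 (2 run).
Changed values: src2, sig2, sig4.

Initial pass — values computed on the first demand:
  sig2 = min2(0, -9) = -9
  sig4 = min2(-9, -9) = -9

Second demand — change propagation:
  sig2: re-runs because src2 -9->-2; new result -2.
  sig4: re-runs because src2 -9->-2; sig2 -9->-2; new result -2.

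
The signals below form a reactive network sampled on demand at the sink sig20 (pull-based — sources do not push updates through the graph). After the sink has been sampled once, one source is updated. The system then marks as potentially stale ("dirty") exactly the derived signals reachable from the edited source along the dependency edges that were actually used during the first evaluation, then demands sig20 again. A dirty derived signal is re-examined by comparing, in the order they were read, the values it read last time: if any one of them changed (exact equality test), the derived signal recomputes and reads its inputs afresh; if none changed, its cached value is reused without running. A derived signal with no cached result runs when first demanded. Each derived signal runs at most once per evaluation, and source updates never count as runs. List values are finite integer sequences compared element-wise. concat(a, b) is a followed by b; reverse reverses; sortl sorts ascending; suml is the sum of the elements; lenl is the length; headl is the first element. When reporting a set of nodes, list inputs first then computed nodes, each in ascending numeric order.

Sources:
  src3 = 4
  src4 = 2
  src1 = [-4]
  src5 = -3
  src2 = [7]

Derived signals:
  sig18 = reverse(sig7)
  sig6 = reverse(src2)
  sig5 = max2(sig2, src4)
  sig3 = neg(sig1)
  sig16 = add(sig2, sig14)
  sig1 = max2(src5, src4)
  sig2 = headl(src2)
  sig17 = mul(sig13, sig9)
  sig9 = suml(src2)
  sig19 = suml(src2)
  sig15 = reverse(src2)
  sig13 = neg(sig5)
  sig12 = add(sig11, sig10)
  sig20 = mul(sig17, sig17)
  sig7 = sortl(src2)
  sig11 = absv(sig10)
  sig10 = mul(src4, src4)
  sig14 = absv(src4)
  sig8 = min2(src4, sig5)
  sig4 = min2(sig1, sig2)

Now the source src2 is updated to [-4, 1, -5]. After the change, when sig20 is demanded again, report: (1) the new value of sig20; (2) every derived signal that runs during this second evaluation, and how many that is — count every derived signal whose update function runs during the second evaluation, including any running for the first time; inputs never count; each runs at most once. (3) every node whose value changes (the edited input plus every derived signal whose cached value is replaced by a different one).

sig20 now evaluates to 256.
Run set: sig2, sig5, sig9, sig13, sig17, sig20 (6 run).
Changed values: src2, sig2, sig5, sig9, sig13, sig17, sig20.

Initial pass — values computed on the first demand:
  sig2 = headl([7]) = 7
  sig5 = max2(7, 2) = 7
  sig9 = suml([7]) = 7
  sig13 = neg(7) = -7
  sig17 = mul(-7, 7) = -49
  sig20 = mul(-49, -49) = 2401

Second demand — change propagation:
  sig2: re-runs because src2 [7]->[-4, 1, -5]; new result -4.
  sig5: re-runs because sig2 7->-4; new result 2.
  sig9: re-runs because src2 [7]->[-4, 1, -5]; new result -8.
  sig13: re-runs because sig5 7->2; new result -2.
  sig17: re-runs because sig13 -7->-2; sig9 7->-8; new result 16.
  sig20: re-runs because sig17 -49->16; sig17 -49->16; new result 256.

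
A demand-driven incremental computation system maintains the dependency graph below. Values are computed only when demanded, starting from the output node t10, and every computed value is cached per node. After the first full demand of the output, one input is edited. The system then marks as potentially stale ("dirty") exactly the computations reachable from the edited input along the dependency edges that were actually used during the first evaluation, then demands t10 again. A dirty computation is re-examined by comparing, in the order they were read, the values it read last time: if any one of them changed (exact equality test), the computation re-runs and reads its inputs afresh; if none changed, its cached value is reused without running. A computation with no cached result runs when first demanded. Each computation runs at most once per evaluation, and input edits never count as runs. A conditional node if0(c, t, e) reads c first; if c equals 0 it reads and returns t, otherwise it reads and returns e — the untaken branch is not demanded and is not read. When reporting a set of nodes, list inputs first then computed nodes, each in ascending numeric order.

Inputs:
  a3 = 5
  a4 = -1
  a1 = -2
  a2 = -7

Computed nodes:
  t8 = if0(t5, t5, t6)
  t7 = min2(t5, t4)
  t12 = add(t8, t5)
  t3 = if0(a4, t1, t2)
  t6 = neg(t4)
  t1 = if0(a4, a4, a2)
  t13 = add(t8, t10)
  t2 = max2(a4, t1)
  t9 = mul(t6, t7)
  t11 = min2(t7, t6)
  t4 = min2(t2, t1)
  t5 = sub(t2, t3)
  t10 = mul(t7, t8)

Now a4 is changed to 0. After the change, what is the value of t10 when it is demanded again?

New value of t10: 0.
Key observation: the cutoff stops propagation at t8 — its inputs' values are unchanged, so it reuses its cache.

First evaluation (everything demanded from the output):
  t1 = if0(a4=-1 -> else branch a2) = -7
  t2 = max2(-1, -7) = -1
  t3 = if0(a4=-1 -> else branch t2) = -1
  t4 = min2(-1, -7) = -7
  t5 = sub(-1, -1) = 0
  t7 = min2(0, -7) = -7
  t8 = if0(t5=0 -> then branch t5) = 0
  t10 = mul(-7, 0) = 0

Propagation after the edit:
  t1: runs — a4 -1->0; result 0.
  t2: runs — a4 -1->0; t1 -7->0; result 0.
  t3: runs — a4 -1->0; t2 -1->0; result 0.
  t4: runs — t2 -1->0; t1 -7->0; result 0.
  t5: runs — t2 -1->0; t3 -1->0; result 0 (same value as before).
  t7: runs — t4 -7->0; result 0.
  t8: checked — values it read are unchanged (t5 unchanged, t5 unchanged); reused cached 0 without running.
  t10: runs — t7 -7->0; result 0 (same value as before).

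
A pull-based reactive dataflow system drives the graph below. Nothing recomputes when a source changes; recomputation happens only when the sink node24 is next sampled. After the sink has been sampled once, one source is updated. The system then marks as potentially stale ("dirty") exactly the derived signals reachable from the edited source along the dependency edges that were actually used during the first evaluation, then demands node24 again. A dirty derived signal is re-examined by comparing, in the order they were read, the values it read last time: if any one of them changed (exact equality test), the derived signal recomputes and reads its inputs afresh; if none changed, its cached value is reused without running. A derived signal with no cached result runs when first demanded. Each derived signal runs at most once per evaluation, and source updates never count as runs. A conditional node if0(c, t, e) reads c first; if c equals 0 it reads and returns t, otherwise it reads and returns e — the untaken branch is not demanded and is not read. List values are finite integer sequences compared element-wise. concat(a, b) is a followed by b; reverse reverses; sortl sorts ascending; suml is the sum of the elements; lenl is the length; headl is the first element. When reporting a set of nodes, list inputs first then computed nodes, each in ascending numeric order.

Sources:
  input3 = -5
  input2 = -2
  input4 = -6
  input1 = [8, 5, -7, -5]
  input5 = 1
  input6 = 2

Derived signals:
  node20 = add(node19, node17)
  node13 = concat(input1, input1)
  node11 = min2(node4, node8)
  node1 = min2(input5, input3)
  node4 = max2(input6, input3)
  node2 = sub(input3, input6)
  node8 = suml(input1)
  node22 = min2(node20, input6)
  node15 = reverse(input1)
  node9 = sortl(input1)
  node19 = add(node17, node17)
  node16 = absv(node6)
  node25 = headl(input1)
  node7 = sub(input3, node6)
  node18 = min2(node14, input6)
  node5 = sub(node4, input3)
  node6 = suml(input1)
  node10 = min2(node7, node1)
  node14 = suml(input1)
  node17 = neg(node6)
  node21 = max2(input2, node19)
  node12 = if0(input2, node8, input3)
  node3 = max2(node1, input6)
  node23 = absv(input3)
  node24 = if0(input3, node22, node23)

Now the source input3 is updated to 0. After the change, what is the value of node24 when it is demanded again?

New value of node24: -3.
Key observation: a condition flipped, so demand moved to the other branch — node23 is never re-examined.

First evaluation (everything demanded from the output):
  node23 = absv(-5) = 5
  node24 = if0(input3=-5 -> else branch node23) = 5

Propagation after the edit:
  node6: demanded for the first time — runs, produces 1.
  node17: demanded for the first time — runs, produces -1.
  node19: demanded for the first time — runs, produces -2.
  node20: demanded for the first time — runs, produces -3.
  node22: demanded for the first time — runs, produces -3.
  node23: marked dirty but never re-examined — demand shifted away from it.
  node24: runs — input3 -5->0; result -3.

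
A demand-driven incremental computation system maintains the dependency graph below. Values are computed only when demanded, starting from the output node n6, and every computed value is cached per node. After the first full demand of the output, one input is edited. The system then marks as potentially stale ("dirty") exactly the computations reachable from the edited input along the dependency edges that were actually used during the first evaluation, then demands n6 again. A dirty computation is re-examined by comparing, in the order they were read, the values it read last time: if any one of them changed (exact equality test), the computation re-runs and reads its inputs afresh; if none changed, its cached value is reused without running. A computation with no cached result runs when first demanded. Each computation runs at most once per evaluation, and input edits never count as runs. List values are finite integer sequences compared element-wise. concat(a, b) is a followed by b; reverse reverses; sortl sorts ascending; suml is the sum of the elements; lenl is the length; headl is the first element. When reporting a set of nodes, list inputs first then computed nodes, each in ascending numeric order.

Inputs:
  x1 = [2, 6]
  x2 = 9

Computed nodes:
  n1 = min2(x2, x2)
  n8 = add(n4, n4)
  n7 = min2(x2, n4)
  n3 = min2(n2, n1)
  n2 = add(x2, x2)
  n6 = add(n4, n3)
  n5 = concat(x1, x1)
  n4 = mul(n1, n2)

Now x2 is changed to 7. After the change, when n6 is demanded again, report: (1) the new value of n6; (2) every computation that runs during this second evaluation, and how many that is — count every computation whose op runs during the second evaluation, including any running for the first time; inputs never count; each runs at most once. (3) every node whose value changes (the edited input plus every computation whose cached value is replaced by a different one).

First evaluation (everything demanded from the output):
  n1 = min2(9, 9) = 9
  n2 = add(9, 9) = 18
  n3 = min2(18, 9) = 9
  n4 = mul(9, 18) = 162
  n6 = add(162, 9) = 171

Propagation after the edit:
  n1: runs — x2 9->7; x2 9->7; result 7.
  n2: runs — x2 9->7; x2 9->7; result 14.
  n3: runs — n2 18->14; n1 9->7; result 7.
  n4: runs — n1 9->7; n2 18->14; result 98.
  n6: runs — n4 162->98; n3 9->7; result 105.

New value of n6: 105.
Computations that run: n1, n2, n3, n4, n6 — 5 in total.
Values that change: x2, n1, n2, n3, n4, n6.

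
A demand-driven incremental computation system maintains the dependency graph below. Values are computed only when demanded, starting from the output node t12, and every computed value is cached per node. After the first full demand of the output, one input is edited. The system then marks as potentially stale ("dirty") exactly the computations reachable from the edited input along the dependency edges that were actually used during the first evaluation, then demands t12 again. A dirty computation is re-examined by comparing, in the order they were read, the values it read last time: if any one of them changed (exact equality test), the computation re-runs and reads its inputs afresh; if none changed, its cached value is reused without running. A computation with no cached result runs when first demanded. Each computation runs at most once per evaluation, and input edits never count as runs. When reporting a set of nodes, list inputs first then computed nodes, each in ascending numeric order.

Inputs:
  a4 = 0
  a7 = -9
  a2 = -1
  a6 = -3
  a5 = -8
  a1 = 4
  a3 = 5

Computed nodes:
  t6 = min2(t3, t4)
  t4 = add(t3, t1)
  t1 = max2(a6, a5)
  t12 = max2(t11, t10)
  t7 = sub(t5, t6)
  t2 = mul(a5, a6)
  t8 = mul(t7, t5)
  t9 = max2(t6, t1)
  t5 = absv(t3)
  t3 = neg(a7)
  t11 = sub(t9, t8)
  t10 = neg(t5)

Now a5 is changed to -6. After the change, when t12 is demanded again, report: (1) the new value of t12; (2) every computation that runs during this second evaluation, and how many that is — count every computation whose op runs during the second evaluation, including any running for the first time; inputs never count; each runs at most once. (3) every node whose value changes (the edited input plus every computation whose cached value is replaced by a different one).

First evaluation (everything demanded from the output):
  t1 = max2(-3, -8) = -3
  t3 = neg(-9) = 9
  t4 = add(9, -3) = 6
  t5 = absv(9) = 9
  t6 = min2(9, 6) = 6
  t7 = sub(9, 6) = 3
  t8 = mul(3, 9) = 27
  t9 = max2(6, -3) = 6
  t10 = neg(9) = -9
  t11 = sub(6, 27) = -21
  t12 = max2(-21, -9) = -9

Propagation after the edit:
  t1: runs — a5 -8->-6; result -3 (same value as before).
  t4: checked — values it read are unchanged (t3 unchanged, t1 unchanged); reused cached 6 without running.
  t6: checked — values it read are unchanged (t3 unchanged, t4 unchanged); reused cached 6 without running.
  t7: checked — values it read are unchanged (t5 unchanged, t6 unchanged); reused cached 3 without running.
  t8: checked — values it read are unchanged (t7 unchanged, t5 unchanged); reused cached 27 without running.
  t9: checked — values it read are unchanged (t6 unchanged, t1 unchanged); reused cached 6 without running.
  t11: checked — values it read are unchanged (t9 unchanged, t8 unchanged); reused cached -21 without running.
  t12: checked — values it read are unchanged (t11 unchanged, t10 unchanged); reused cached -9 without running.

Key observation: the change is absorbed at t1 — it re-runs but produces the same value, and the output's value is unchanged.

New value of t12: -9.
Computations that run: t1 — 1 in total.
Values that change: a5.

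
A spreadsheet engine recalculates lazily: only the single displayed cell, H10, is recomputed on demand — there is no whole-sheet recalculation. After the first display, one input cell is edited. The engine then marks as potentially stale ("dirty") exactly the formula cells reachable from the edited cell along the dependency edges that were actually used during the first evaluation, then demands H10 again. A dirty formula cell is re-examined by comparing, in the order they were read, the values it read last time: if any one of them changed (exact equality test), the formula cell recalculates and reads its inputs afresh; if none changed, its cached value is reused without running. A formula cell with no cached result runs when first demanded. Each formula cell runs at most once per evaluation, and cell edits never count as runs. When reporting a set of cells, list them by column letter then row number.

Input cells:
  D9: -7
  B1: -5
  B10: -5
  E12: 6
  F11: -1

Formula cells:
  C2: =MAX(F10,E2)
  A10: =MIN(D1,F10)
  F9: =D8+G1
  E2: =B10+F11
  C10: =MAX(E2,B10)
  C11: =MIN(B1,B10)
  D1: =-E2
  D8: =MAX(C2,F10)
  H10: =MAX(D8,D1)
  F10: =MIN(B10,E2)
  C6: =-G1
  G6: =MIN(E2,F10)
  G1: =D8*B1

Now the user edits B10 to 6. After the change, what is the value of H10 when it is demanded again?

New value of H10: 5.

First evaluation (everything demanded from the output):
  E2 = -5 + -1 = -6
  D1 = -(-6) = 6
  F10 = MIN(-5, -6) = -6
  C2 = MAX(-6, -6) = -6
  D8 = MAX(-6, -6) = -6
  H10 = MAX(-6, 6) = 6

Propagation after the edit:
  E2: runs — B10 -5->6; result 5.
  D1: runs — E2 -6->5; result -5.
  F10: runs — B10 -5->6; E2 -6->5; result 5.
  C2: runs — F10 -6->5; E2 -6->5; result 5.
  D8: runs — C2 -6->5; F10 -6->5; result 5.
  H10: runs — D8 -6->5; D1 6->-5; result 5.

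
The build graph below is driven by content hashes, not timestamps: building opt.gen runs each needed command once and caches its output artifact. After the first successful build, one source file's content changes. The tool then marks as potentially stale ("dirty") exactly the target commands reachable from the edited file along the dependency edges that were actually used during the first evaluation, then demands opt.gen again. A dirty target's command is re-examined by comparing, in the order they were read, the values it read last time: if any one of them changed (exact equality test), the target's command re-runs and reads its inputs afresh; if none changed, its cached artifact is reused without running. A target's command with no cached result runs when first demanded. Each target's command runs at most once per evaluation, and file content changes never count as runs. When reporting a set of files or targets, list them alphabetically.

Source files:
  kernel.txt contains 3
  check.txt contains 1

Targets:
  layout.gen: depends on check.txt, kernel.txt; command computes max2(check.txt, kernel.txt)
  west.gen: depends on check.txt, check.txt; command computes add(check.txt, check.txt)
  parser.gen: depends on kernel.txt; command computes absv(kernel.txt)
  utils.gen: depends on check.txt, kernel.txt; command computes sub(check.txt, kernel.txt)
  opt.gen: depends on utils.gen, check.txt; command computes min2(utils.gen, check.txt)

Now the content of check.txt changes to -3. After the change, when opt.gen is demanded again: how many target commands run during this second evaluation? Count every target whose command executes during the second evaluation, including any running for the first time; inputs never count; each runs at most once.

Initial pass — values computed on the first demand:
  utils.gen = sub(1, 3) = -2
  opt.gen = min2(-2, 1) = -2

Second demand — change propagation:
  utils.gen: re-runs because check.txt 1->-3; new result -6.
  opt.gen: re-runs because utils.gen -2->-6; check.txt 1->-3; new result -6.

Run set: opt.gen, utils.gen (2 run).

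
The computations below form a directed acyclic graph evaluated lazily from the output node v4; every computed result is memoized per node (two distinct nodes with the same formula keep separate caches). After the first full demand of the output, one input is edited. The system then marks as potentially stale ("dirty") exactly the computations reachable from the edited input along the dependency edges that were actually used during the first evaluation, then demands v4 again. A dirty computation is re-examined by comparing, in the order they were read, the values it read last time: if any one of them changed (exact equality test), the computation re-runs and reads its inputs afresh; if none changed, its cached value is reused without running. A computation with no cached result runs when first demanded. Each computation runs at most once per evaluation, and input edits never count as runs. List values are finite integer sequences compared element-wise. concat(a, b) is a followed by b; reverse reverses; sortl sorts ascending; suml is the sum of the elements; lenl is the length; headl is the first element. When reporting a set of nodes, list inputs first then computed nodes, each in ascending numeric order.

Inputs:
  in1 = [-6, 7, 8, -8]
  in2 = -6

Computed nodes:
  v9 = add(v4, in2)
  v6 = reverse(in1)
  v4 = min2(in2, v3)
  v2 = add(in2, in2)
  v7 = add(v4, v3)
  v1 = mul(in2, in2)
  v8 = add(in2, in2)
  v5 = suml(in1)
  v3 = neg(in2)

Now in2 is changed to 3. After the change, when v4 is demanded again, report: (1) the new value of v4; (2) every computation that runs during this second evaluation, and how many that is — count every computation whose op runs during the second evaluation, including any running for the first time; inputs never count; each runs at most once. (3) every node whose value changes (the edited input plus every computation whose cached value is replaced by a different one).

First demand of the output computes:
  v3 = neg(-6) = 6
  v4 = min2(-6, 6) = -6

After the edit, cleaning proceeds:
  v3: a read changed (in2 -6->3) — executes, giving -3.
  v4: a read changed (in2 -6->3; v3 6->-3) — executes, giving -3.

Demanding v4 again yields -3.
2 computations run: v3, v4.
The nodes whose values change: in2, v3, v4.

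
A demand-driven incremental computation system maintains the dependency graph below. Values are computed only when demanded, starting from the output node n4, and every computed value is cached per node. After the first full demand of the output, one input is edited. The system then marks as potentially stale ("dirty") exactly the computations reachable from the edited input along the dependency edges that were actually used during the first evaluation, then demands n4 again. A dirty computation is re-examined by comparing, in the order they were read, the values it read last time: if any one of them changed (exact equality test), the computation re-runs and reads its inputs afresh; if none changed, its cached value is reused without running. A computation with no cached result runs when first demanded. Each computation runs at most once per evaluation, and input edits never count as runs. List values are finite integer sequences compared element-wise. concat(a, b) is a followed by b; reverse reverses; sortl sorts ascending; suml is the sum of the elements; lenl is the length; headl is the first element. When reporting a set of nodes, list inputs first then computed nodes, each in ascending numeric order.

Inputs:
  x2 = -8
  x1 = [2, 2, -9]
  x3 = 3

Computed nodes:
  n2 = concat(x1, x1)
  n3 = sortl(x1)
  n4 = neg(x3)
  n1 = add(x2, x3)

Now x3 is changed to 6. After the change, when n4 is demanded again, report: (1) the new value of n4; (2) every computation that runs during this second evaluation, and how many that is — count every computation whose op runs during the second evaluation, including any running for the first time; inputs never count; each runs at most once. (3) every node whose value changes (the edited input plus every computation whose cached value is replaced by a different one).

First evaluation (everything demanded from the output):
  n4 = neg(3) = -3

Propagation after the edit:
  n4: runs — x3 3->6; result -6.

New value of n4: -6.
Computations that run: n4 — 1 in total.
Values that change: x3, n4.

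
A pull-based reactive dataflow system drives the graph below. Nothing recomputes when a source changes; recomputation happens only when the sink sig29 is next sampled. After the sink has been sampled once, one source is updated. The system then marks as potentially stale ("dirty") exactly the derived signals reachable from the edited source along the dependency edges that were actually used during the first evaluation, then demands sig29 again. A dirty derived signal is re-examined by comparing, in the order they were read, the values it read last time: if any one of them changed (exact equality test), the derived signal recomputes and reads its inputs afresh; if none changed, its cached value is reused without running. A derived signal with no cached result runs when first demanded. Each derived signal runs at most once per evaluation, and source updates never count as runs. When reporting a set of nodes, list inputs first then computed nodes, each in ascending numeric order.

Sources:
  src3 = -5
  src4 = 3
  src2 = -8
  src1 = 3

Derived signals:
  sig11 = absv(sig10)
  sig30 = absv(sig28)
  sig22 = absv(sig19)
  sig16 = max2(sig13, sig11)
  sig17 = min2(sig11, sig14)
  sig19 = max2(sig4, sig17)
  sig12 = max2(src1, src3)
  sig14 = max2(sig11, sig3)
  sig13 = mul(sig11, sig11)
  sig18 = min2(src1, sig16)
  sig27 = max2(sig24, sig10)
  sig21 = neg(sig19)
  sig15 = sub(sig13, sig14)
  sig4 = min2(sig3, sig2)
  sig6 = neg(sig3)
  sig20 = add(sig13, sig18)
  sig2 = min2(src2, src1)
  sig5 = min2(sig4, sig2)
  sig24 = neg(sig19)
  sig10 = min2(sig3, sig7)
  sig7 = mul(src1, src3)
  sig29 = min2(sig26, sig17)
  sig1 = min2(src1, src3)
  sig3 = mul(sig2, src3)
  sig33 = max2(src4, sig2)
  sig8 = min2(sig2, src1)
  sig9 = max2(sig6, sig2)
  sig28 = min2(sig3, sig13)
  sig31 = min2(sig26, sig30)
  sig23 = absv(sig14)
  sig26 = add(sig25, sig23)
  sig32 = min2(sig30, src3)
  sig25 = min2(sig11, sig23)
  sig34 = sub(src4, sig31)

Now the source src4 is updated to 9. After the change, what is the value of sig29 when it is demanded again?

First evaluation (everything demanded from the output):
  sig2 = min2(-8, 3) = -8
  sig3 = mul(-8, -5) = 40
  sig7 = mul(3, -5) = -15
  sig10 = min2(40, -15) = -15
  sig11 = absv(-15) = 15
  sig14 = max2(15, 40) = 40
  sig17 = min2(15, 40) = 15
  sig23 = absv(40) = 40
  sig25 = min2(15, 40) = 15
  sig26 = add(15, 40) = 55
  sig29 = min2(55, 15) = 15

Propagation after the edit:
  src4 feeds no computation that the output demands — nothing is marked dirty and nothing runs.

Key observation: src4 is never demanded by the output, so the edit triggers no recomputation at all.

New value of sig29: 15.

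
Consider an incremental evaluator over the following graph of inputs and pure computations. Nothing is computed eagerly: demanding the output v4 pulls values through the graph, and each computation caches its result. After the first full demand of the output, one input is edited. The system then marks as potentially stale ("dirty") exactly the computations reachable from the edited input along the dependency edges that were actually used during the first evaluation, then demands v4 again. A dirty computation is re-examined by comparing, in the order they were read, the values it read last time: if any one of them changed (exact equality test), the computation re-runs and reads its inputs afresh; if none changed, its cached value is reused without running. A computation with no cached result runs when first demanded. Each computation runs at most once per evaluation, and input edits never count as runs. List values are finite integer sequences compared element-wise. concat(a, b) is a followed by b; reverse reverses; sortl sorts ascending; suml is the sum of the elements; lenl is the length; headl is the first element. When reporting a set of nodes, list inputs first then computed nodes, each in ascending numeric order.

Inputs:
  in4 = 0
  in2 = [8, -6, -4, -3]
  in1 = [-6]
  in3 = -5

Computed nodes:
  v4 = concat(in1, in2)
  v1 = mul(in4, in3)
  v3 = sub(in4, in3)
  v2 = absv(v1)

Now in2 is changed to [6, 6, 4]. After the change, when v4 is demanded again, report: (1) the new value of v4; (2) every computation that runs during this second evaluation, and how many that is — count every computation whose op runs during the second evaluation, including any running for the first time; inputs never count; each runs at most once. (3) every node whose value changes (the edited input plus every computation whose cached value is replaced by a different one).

v4 now evaluates to [-6, 6, 6, 4].
Run set: v4 (1 run).
Changed values: in2, v4.

Initial pass — values computed on the first demand:
  v4 = concat([-6], [8, -6, -4, -3]) = [-6, 8, -6, -4, -3]

Second demand — change propagation:
  v4: re-runs because in2 [8, -6, -4, -3]->[6, 6, 4]; new result [-6, 6, 6, 4].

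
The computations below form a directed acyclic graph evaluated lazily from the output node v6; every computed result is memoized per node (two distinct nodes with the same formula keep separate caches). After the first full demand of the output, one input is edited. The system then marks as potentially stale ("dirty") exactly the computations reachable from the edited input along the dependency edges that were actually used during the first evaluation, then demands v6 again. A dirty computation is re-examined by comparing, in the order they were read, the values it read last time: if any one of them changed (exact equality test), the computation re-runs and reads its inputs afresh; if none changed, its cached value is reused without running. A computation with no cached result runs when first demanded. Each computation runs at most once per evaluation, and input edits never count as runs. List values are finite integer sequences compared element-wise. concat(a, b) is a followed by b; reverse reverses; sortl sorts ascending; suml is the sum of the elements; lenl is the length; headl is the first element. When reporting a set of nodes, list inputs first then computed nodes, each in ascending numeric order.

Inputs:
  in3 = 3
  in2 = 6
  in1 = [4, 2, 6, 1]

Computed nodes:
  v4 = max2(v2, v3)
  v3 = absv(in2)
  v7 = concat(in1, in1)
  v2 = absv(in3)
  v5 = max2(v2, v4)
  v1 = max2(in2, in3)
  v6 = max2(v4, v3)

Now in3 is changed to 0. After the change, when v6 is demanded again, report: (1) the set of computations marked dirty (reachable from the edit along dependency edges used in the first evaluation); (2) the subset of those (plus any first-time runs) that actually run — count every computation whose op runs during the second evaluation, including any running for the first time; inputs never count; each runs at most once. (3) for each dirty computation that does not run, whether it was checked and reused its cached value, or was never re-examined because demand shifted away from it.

The edit dirties: v2, v4, v6.
2 computations run: v2, v4.
Cache hits after checking: v6.
Note the absorption at v4: it re-runs yet its value is the same, leaving the output's value untouched.

First demand of the output computes:
  v2 = absv(3) = 3
  v3 = absv(6) = 6
  v4 = max2(3, 6) = 6
  v6 = max2(6, 6) = 6

After the edit, cleaning proceeds:
  v2: a read changed (in3 3->0) — executes, giving 0.
  v4: a read changed (v2 3->0) — executes, giving 6 — identical to its old value.
  v6: dirty, but its reads are unchanged (v4 unchanged, v3 unchanged); cached 6 stands.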